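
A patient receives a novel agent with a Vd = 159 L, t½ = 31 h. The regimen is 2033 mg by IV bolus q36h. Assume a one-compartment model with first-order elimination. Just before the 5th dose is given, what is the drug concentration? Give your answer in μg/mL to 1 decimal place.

f = (1/2)^(τ/t½) = (1/2)^(36/31) ≈ 0.4471.
C₀ = D/Vd = 2033/159 ≈ 12.786 μg/mL.
Before the 5th dose, 4 doses have been given. Superposition: Cmin = C₀·(f + f² + … + f^4).
≈ 12.786 × (0.4471 + 0.1999 + 0.0894 + 0.0400) ≈ 12.786 × 0.7764 ≈ 9.927 μg/mL.

9.9 μg/mL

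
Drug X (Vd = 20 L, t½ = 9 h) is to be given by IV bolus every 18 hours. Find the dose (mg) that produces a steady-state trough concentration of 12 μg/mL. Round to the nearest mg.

τ/t½ = 18/9 ≈ 2, so f = (1/2)^(18/9) ≈ 0.250000.
Cmin,ss = (D/Vd)·f/(1−f), so D = Cmin,ss·Vd·(1−f)/f.
D = 12 × 20 × (1−f)/f ≈ 12 × 20 × 3.00000 ≈ 720.00 mg.

720 mg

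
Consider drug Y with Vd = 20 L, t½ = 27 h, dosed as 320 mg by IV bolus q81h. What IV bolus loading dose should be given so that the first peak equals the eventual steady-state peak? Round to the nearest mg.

366 mg

f = (1/2)^(81/27) ≈ 0.125000; accumulation ratio R = 1/(1−f) ≈ 1.14286.
Loading dose to hit Cmax,ss on first dose: D_load = D_maint·R ≈ 320 × 1.14286 ≈ 365.72 mg.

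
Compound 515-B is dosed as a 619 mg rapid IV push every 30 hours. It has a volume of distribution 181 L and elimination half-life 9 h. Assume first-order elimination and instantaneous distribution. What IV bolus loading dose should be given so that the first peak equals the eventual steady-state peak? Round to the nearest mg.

687 mg

f = (1/2)^(30/9) ≈ 0.099213; accumulation ratio R = 1/(1−f) ≈ 1.11014.
Loading dose to hit Cmax,ss on first dose: D_load = D_maint·R ≈ 619 × 1.11014 ≈ 687.18 mg.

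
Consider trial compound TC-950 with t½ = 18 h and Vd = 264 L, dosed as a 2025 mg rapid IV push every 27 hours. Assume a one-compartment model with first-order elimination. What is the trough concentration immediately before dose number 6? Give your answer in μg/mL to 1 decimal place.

f = (1/2)^(τ/t½) = (1/2)^(27/18) ≈ 0.3536.
C₀ = D/Vd = 2025/264 ≈ 7.670 μg/mL.
Before the 6th dose, 5 doses have been given. Superposition: Cmin = C₀·(f + f² + … + f^5).
≈ 7.670 × (0.3536 + 0.1250 + 0.0442 + 0.0156 + 0.0055) ≈ 7.670 × 0.5439 ≈ 4.172 μg/mL.

4.2 μg/mL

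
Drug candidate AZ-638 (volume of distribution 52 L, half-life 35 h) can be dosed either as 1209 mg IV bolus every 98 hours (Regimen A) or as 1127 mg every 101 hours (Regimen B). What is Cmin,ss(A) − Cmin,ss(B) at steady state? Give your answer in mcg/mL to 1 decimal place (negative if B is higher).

Regimen A: f = (1/2)^(98/35) ≈ 0.1436; Cmin,ss = (1209/52)·f/(1−f) ≈ 3.899 mcg/mL.
Regimen B: f = (1/2)^(101/35) ≈ 0.1353; Cmin,ss = (1127/52)·f/(1−f) ≈ 3.391 mcg/mL.
Difference ≈ 3.899 − 3.391 ≈ 0.508 mcg/mL.

0.5 mcg/mL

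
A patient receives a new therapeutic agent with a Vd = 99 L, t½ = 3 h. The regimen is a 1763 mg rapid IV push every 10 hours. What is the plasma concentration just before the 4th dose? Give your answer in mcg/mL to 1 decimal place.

2.0 mcg/mL

f = (1/2)^(τ/t½) = (1/2)^(10/3) ≈ 0.0992.
C₀ = D/Vd = 1763/99 ≈ 17.808 mcg/mL.
Before the 4th dose, 3 doses have been given. Superposition: Cmin = C₀·(f + f² + … + f^3).
≈ 17.808 × (0.0992 + 0.0098 + 0.0010) ≈ 17.808 × 0.1100 ≈ 1.959 mcg/mL.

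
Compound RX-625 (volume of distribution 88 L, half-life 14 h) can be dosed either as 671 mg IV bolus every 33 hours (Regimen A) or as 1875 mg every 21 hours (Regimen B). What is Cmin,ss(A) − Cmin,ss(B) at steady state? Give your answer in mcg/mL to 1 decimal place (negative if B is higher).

Regimen A: f = (1/2)^(33/14) ≈ 0.1952; Cmin,ss = (671/88)·f/(1−f) ≈ 1.849 mcg/mL.
Regimen B: f = (1/2)^(21/14) ≈ 0.3536; Cmin,ss = (1875/88)·f/(1−f) ≈ 11.655 mcg/mL.
Difference ≈ 1.849 − 11.655 ≈ -9.806 mcg/mL.

-9.8 mcg/mL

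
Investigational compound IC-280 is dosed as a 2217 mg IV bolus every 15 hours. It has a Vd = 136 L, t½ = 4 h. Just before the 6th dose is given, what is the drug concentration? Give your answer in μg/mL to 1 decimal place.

f = (1/2)^(τ/t½) = (1/2)^(15/4) ≈ 0.0743.
C₀ = D/Vd = 2217/136 ≈ 16.301 μg/mL.
Before the 6th dose, 5 doses have been given. Superposition: Cmin = C₀·(f + f² + … + f^5).
≈ 16.301 × (0.0743 + 0.0055 + 0.0004 + 0.0000 + 0.0000) ≈ 16.301 × 0.0802 ≈ 1.307 μg/mL.

1.3 μg/mL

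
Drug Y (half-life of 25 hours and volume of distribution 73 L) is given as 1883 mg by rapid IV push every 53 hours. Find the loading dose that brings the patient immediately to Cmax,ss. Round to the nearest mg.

f = (1/2)^(53/25) ≈ 0.230047; accumulation ratio R = 1/(1−f) ≈ 1.29878.
Loading dose to hit Cmax,ss on first dose: D_load = D_maint·R ≈ 1883 × 1.29878 ≈ 2445.60 mg.

2446 mg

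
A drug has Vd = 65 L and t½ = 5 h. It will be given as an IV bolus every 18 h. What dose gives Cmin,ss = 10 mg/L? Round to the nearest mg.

7232 mg

τ/t½ = 18/5 ≈ 3.6, so f = (1/2)^(18/5) ≈ 0.082469.
Cmin,ss = (D/Vd)·f/(1−f), so D = Cmin,ss·Vd·(1−f)/f.
D = 10 × 65 × (1−f)/f ≈ 10 × 65 × 11.12577 ≈ 7231.75 mg.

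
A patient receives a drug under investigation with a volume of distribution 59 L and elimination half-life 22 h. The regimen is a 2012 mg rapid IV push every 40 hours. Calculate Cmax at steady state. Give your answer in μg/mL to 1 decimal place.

47.6 μg/mL

Over one 40-h interval, 40/22 ≈ 1.8182 half-lives elapse, leaving f ≈ 0.2836 of each dose.
Accumulation ratio R = 1/(1 − f) ≈ 1/0.7164 ≈ 1.3959.
Each bolus raises the concentration by D/Vd = 2012/59 ≈ 34.102 μg/mL.
Cmax,ss = C₀/(1 − f) ≈ 34.102/0.7164 ≈ 47.602 μg/mL.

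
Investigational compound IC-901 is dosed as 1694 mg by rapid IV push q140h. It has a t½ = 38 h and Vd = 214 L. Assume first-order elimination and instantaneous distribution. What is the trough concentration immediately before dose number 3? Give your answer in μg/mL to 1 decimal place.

0.7 μg/mL

f = (1/2)^(τ/t½) = (1/2)^(140/38) ≈ 0.0778.
C₀ = D/Vd = 1694/214 ≈ 7.916 μg/mL.
Before the 3rd dose, 2 doses have been given. Superposition: Cmin = C₀·(f + f²).
≈ 7.916 × (0.0778 + 0.0061) ≈ 7.916 × 0.0839 ≈ 0.664 μg/mL.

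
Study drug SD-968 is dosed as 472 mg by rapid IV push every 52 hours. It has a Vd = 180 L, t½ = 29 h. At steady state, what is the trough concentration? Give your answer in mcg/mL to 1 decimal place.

1.1 mcg/mL

τ/t½ = 52/29 ≈ 1.7931, so fraction remaining f = (1/2)^(52/29) ≈ 0.2886.
At steady state, accumulation factor R = 1/(1 − e^(−kτ)) ≈ 1.4057.
Single-dose peak C₀ = D/Vd = 472/180 ≈ 2.622 mcg/mL.
Cmax,ss = C₀/(1 − f) ≈ 2.622/0.7114 ≈ 3.686 mcg/mL.
One interval later, Cmin,ss = Cmax,ss·e^(−kτ) ≈ 3.686 × 0.2886 ≈ 1.064 mcg/mL.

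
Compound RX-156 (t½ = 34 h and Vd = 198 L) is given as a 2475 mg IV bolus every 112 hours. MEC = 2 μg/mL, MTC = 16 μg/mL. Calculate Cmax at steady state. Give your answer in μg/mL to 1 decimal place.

τ/t½ = 112/34 ≈ 3.2941, so fraction remaining f = (1/2)^(112/34) ≈ 0.1019.
At steady state, accumulation factor R = 1/(1 − e^(−kτ)) ≈ 1.1135.
Each bolus raises the concentration by D/Vd = 2475/198 ≈ 12.500 μg/mL.
Steady-state peak Cmax,ss = C₀·R ≈ 12.500 × 1.1135 ≈ 13.919 μg/mL.
Peak 13.9 μg/mL vs MTC 16 μg/mL: below toxic threshold.

13.9 μg/mL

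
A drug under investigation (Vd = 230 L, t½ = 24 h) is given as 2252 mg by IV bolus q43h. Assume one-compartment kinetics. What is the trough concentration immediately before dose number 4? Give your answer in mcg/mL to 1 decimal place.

f = (1/2)^(τ/t½) = (1/2)^(43/24) ≈ 0.2888.
C₀ = D/Vd = 2252/230 ≈ 9.791 mcg/mL.
Before the 4th dose, 3 doses have been given. Superposition: Cmin = C₀·(f + f² + … + f^3).
≈ 9.791 × (0.2888 + 0.0834 + 0.0241) ≈ 9.791 × 0.3963 ≈ 3.880 mcg/mL.

3.9 mcg/mL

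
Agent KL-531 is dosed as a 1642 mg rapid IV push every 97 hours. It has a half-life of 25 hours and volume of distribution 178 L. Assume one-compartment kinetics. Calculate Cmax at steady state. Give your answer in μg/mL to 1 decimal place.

9.9 μg/mL

Over one 97-h interval, 97/25 ≈ 3.88 half-lives elapse, leaving f ≈ 0.0679 of each dose.
Accumulation ratio R = 1/(1 − f) ≈ 1/0.9321 ≈ 1.0728.
Single-dose peak C₀ = D/Vd = 1642/178 ≈ 9.225 μg/mL.
Steady-state peak Cmax,ss = C₀·R ≈ 9.225 × 1.0728 ≈ 9.897 μg/mL.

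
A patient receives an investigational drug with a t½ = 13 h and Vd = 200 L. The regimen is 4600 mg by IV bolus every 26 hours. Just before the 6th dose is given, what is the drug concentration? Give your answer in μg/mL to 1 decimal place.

f = (1/2)^(τ/t½) = (1/2)^(26/13) ≈ 0.2500.
C₀ = D/Vd = 4600/200 ≈ 23.000 μg/mL.
Before the 6th dose, 5 doses have been given. Superposition: Cmin = C₀·(f + f² + … + f^5).
≈ 23.000 × (0.2500 + 0.0625 + 0.0156 + 0.0039 + 0.0010) ≈ 23.000 × 0.3330 ≈ 7.659 μg/mL.

7.7 μg/mL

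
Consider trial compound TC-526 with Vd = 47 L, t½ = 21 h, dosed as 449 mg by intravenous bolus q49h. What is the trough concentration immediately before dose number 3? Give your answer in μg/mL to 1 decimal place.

2.3 μg/mL

f = (1/2)^(τ/t½) = (1/2)^(49/21) ≈ 0.1984.
C₀ = D/Vd = 449/47 ≈ 9.553 μg/mL.
Before the 3rd dose, 2 doses have been given. Superposition: Cmin = C₀·(f + f²).
≈ 9.553 × (0.1984 + 0.0394) ≈ 9.553 × 0.2378 ≈ 2.272 μg/mL.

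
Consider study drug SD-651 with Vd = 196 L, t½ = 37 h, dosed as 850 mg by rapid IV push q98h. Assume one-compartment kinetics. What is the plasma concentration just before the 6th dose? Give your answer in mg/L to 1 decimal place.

f = (1/2)^(τ/t½) = (1/2)^(98/37) ≈ 0.1595.
C₀ = D/Vd = 850/196 ≈ 4.337 mg/L.
Before the 6th dose, 5 doses have been given. Superposition: Cmin = C₀·(f + f² + … + f^5).
≈ 4.337 × (0.1595 + 0.0254 + 0.0041 + 0.0006 + 0.0001) ≈ 4.337 × 0.1897 ≈ 0.823 mg/L.

0.8 mg/L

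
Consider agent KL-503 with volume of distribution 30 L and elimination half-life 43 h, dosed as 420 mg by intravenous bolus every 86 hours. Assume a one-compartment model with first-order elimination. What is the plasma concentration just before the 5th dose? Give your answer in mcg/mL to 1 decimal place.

f = (1/2)^(τ/t½) = (1/2)^(86/43) ≈ 0.2500.
C₀ = D/Vd = 420/30 ≈ 14.000 mcg/mL.
Before the 5th dose, 4 doses have been given. Superposition: Cmin = C₀·(f + f² + … + f^4).
≈ 14.000 × (0.2500 + 0.0625 + 0.0156 + 0.0039) ≈ 14.000 × 0.3320 ≈ 4.648 mcg/mL.

4.6 mcg/mL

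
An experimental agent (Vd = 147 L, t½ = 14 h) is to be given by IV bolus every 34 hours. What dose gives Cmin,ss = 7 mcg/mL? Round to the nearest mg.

τ/t½ = 34/14 ≈ 2.4286, so f = (1/2)^(34/14) ≈ 0.185749.
Cmin,ss = (D/Vd)·f/(1−f), so D = Cmin,ss·Vd·(1−f)/f.
D = 7 × 147 × (1−f)/f ≈ 7 × 147 × 4.38361 ≈ 4510.73 mg.

4511 mg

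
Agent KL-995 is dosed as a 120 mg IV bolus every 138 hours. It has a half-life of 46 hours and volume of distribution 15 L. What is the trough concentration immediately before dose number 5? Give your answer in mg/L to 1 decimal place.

1.1 mg/L

f = (1/2)^(τ/t½) = (1/2)^(138/46) ≈ 0.1250.
C₀ = D/Vd = 120/15 ≈ 8.000 mg/L.
Before the 5th dose, 4 doses have been given. Superposition: Cmin = C₀·(f + f² + … + f^4).
≈ 8.000 × (0.1250 + 0.0156 + 0.0020 + 0.0002) ≈ 8.000 × 0.1428 ≈ 1.142 mg/L.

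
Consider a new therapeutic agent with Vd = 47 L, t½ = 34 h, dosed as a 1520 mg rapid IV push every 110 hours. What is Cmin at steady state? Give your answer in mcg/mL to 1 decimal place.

3.8 mcg/mL

Over one 110-h interval, 110/34 ≈ 3.2353 half-lives elapse, leaving f ≈ 0.1062 of each dose.
Each bolus raises the concentration by D/Vd = 1520/47 ≈ 32.340 mcg/mL.
Steady-state trough Cmin,ss = C₀·f/(1−f) ≈ 32.340 × 0.1062/0.8938 ≈ 3.843 mcg/mL.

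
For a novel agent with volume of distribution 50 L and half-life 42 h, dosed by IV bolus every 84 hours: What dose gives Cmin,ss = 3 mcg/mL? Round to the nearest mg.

τ/t½ = 84/42 ≈ 2, so f = (1/2)^(84/42) ≈ 0.250000.
Cmin,ss = (D/Vd)·f/(1−f), so D = Cmin,ss·Vd·(1−f)/f.
D = 3 × 50 × (1−f)/f ≈ 3 × 50 × 3.00000 ≈ 450.00 mg.

450 mg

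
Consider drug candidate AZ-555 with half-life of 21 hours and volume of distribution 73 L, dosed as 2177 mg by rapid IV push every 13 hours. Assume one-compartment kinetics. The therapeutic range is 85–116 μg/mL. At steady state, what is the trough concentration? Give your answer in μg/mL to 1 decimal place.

55.7 μg/mL

k = ln2/t½ = ln2/21 ≈ 0.033007 h⁻¹; fraction remaining f = e^(−kτ) = e^(−0.033007×13) ≈ 0.6511.
At steady state, accumulation factor R = 1/(1 − e^(−kτ)) ≈ 2.8662.
Each bolus raises the concentration by D/Vd = 2177/73 ≈ 29.822 μg/mL.
Cmax,ss = C₀/(1 − f) ≈ 29.822/0.3489 ≈ 85.474 μg/mL.
Steady-state trough Cmin,ss = Cmax,ss·f ≈ 85.474 × 0.6511 ≈ 55.652 μg/mL.
Trough 55.7 μg/mL vs MEC 85 μg/mL: subtherapeutic.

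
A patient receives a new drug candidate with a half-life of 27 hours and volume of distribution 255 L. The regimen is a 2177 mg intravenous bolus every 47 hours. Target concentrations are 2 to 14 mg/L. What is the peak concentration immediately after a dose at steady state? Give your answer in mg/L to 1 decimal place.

k = ln2/t½ = ln2/27 ≈ 0.025672 h⁻¹; fraction remaining f = e^(−kτ) = e^(−0.025672×47) ≈ 0.2992.
At steady state, accumulation factor R = 1/(1 − e^(−kτ)) ≈ 1.4269.
Single-dose peak C₀ = D/Vd = 2177/255 ≈ 8.537 mg/L.
Steady-state peak Cmax,ss = C₀·R ≈ 8.537 × 1.4269 ≈ 12.181 mg/L.
Peak 12.2 mg/L vs MTC 14 mg/L: below toxic threshold.

12.2 mg/L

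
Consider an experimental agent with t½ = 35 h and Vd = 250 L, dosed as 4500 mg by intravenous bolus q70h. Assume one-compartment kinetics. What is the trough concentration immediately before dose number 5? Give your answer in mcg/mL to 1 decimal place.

6.0 mcg/mL

f = (1/2)^(τ/t½) = (1/2)^(70/35) ≈ 0.2500.
C₀ = D/Vd = 4500/250 ≈ 18.000 mcg/mL.
Before the 5th dose, 4 doses have been given. Superposition: Cmin = C₀·(f + f² + … + f^4).
≈ 18.000 × (0.2500 + 0.0625 + 0.0156 + 0.0039) ≈ 18.000 × 0.3320 ≈ 5.976 mcg/mL.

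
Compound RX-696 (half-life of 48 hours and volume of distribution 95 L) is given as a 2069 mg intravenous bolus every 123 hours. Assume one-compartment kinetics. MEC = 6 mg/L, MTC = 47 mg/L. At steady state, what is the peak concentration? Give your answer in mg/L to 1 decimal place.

26.2 mg/L

k = ln2/t½ = ln2/48 ≈ 0.014441 h⁻¹; fraction remaining f = e^(−kτ) = e^(−0.014441×123) ≈ 0.1693.
Accumulation ratio R = 1/(1 − f) ≈ 1/0.8307 ≈ 1.2038.
Each bolus raises the concentration by D/Vd = 2069/95 ≈ 21.779 mg/L.
Steady-state peak Cmax,ss = C₀·R ≈ 21.779 × 1.2038 ≈ 26.218 mg/L.
Peak 26.2 mg/L vs MTC 47 mg/L: below toxic threshold.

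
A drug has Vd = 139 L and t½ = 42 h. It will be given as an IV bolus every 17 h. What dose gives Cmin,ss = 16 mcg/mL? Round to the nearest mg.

720 mg

τ/t½ = 17/42 ≈ 0.40476, so f = (1/2)^(17/42) ≈ 0.755361.
Cmin,ss = (D/Vd)·f/(1−f), so D = Cmin,ss·Vd·(1−f)/f.
D = 16 × 139 × (1−f)/f ≈ 16 × 139 × 0.32387 ≈ 720.29 mg.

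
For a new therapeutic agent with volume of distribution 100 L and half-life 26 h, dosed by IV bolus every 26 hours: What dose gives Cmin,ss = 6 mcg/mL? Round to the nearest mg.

τ/t½ = 26/26 ≈ 1, so f = (1/2)^(26/26) ≈ 0.500000.
Cmin,ss = (D/Vd)·f/(1−f), so D = Cmin,ss·Vd·(1−f)/f.
D = 6 × 100 × (1−f)/f ≈ 6 × 100 × 1.00000 ≈ 600.00 mg.

600 mg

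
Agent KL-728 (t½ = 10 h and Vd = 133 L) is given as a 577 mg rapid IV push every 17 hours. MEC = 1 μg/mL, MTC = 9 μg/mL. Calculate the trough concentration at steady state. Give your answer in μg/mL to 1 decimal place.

k = ln2/t½ = ln2/10 ≈ 0.069315 h⁻¹; fraction remaining f = e^(−kτ) = e^(−0.069315×17) ≈ 0.3078.
At steady state, accumulation factor R = 1/(1 − e^(−kτ)) ≈ 1.4447.
Each bolus raises the concentration by D/Vd = 577/133 ≈ 4.338 μg/mL.
Steady-state peak Cmax,ss = C₀·R ≈ 4.338 × 1.4447 ≈ 6.267 μg/mL.
Steady-state trough Cmin,ss = Cmax,ss·f ≈ 6.267 × 0.3078 ≈ 1.929 μg/mL.
Trough 1.9 μg/mL vs MEC 1 μg/mL: adequate.

1.9 μg/mL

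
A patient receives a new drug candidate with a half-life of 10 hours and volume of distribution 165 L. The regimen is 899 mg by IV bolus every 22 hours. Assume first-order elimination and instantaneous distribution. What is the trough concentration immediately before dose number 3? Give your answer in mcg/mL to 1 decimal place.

1.4 mcg/mL

f = (1/2)^(τ/t½) = (1/2)^(22/10) ≈ 0.2176.
C₀ = D/Vd = 899/165 ≈ 5.448 mcg/mL.
Before the 3rd dose, 2 doses have been given. Superposition: Cmin = C₀·(f + f²).
≈ 5.448 × (0.2176 + 0.0473) ≈ 5.448 × 0.2649 ≈ 1.443 mcg/mL.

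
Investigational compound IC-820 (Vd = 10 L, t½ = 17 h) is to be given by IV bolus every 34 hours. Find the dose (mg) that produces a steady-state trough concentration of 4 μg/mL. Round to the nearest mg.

120 mg

τ/t½ = 34/17 ≈ 2, so f = (1/2)^(34/17) ≈ 0.250000.
Cmin,ss = (D/Vd)·f/(1−f), so D = Cmin,ss·Vd·(1−f)/f.
D = 4 × 10 × (1−f)/f ≈ 4 × 10 × 3.00000 ≈ 120.00 mg.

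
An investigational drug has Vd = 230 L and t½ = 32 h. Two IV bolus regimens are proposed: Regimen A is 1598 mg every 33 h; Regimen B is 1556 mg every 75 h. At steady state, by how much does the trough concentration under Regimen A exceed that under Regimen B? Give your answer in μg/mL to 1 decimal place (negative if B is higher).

5.0 μg/mL

Regimen A: f = (1/2)^(33/32) ≈ 0.4893; Cmin,ss = (1598/230)·f/(1−f) ≈ 6.657 μg/mL.
Regimen B: f = (1/2)^(75/32) ≈ 0.1970; Cmin,ss = (1556/230)·f/(1−f) ≈ 1.660 μg/mL.
Difference ≈ 6.657 − 1.660 ≈ 4.997 μg/mL.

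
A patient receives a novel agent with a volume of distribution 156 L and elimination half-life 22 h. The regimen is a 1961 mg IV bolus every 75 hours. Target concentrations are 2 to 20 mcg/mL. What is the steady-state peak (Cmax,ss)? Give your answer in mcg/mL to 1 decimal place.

13.9 mcg/mL

τ/t½ = 75/22 ≈ 3.4091, so fraction remaining f = (1/2)^(75/22) ≈ 0.0941.
At steady state, accumulation factor R = 1/(1 − e^(−kτ)) ≈ 1.1039.
Single-dose peak C₀ = D/Vd = 1961/156 ≈ 12.571 mcg/mL.
Cmax,ss = C₀/(1 − f) ≈ 12.571/0.9059 ≈ 13.877 mcg/mL.
Peak 13.9 mcg/mL vs MTC 20 mcg/mL: below toxic threshold.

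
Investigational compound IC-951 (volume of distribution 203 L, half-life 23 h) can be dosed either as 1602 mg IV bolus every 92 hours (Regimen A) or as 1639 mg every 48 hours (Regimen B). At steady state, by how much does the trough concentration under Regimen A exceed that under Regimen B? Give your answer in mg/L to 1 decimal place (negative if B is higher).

Regimen A: f = (1/2)^(92/23) ≈ 0.0625; Cmin,ss = (1602/203)·f/(1−f) ≈ 0.526 mg/L.
Regimen B: f = (1/2)^(48/23) ≈ 0.2354; Cmin,ss = (1639/203)·f/(1−f) ≈ 2.486 mg/L.
Difference ≈ 0.526 − 2.486 ≈ -1.960 mg/L.

-2.0 mg/L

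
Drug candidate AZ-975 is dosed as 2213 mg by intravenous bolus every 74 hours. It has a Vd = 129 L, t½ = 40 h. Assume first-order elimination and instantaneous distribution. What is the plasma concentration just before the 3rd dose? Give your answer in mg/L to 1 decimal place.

f = (1/2)^(τ/t½) = (1/2)^(74/40) ≈ 0.2774.
C₀ = D/Vd = 2213/129 ≈ 17.155 mg/L.
Before the 3rd dose, 2 doses have been given. Superposition: Cmin = C₀·(f + f²).
≈ 17.155 × (0.2774 + 0.0770) ≈ 17.155 × 0.3544 ≈ 6.080 mg/L.

6.1 mg/L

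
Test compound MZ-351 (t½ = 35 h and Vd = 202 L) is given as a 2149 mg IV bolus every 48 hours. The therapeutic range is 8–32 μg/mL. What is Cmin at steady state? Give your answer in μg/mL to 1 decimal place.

k = ln2/t½ = ln2/35 ≈ 0.019804 h⁻¹; fraction remaining f = e^(−kτ) = e^(−0.019804×48) ≈ 0.3865.
Single-dose peak C₀ = D/Vd = 2149/202 ≈ 10.639 μg/mL.
Steady-state trough Cmin,ss = C₀·f/(1−f) ≈ 10.639 × 0.3865/0.6135 ≈ 6.702 μg/mL.
Trough 6.7 μg/mL vs MEC 8 μg/mL: subtherapeutic.

6.7 μg/mL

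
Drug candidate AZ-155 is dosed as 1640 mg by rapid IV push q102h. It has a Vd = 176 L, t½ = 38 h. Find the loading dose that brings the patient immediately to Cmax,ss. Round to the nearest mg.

f = (1/2)^(102/38) ≈ 0.155587; accumulation ratio R = 1/(1−f) ≈ 1.18425.
Loading dose to hit Cmax,ss on first dose: D_load = D_maint·R ≈ 1640 × 1.18425 ≈ 1942.17 mg.

1942 mg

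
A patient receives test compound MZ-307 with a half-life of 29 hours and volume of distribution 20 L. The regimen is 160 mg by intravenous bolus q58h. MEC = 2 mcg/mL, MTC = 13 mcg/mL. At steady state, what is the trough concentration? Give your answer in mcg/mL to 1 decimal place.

2.7 mcg/mL

τ = 58 h = 2 half-lives, so f = (1/2)^2 = 0.25.
At steady state, R = 1/(1 − 0.25) = 4/3.
Single-dose peak C₀ = D/Vd = 160/20 = 8 mcg/mL.
Steady-state peak Cmax,ss = C₀·R = 8 × 4/3 ≈ 10.667 mcg/mL.
Steady-state trough Cmin,ss = Cmax,ss·f ≈ 10.667 × 0.25 ≈ 2.667 mcg/mL.
Trough 2.7 mcg/mL vs MEC 2 mcg/mL: adequate.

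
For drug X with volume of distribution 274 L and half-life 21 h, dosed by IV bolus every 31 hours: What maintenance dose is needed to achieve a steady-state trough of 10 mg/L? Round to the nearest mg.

4883 mg

τ/t½ = 31/21 ≈ 1.4762, so f = (1/2)^(31/21) ≈ 0.359437.
Cmin,ss = (D/Vd)·f/(1−f), so D = Cmin,ss·Vd·(1−f)/f.
D = 10 × 274 × (1−f)/f ≈ 10 × 274 × 1.78213 ≈ 4883.04 mg.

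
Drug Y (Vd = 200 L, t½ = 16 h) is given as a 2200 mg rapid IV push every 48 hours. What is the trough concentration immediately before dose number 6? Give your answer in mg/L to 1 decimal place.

f = (1/2)^(τ/t½) = (1/2)^(48/16) ≈ 0.1250.
C₀ = D/Vd = 2200/200 ≈ 11.000 mg/L.
Before the 6th dose, 5 doses have been given. Superposition: Cmin = C₀·(f + f² + … + f^5).
≈ 11.000 × (0.1250 + 0.0156 + 0.0020 + 0.0002 + 0.0000) ≈ 11.000 × 0.1428 ≈ 1.571 mg/L.

1.6 mg/L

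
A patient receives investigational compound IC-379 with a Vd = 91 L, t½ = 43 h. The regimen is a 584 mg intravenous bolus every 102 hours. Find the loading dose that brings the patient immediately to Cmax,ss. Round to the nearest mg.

724 mg

f = (1/2)^(102/43) ≈ 0.193165; accumulation ratio R = 1/(1−f) ≈ 1.23941.
Loading dose to hit Cmax,ss on first dose: D_load = D_maint·R ≈ 584 × 1.23941 ≈ 723.82 mg.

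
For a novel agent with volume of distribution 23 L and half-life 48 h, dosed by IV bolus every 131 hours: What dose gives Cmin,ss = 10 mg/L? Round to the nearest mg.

τ/t½ = 131/48 ≈ 2.7292, so f = (1/2)^(131/48) ≈ 0.150813.
Cmin,ss = (D/Vd)·f/(1−f), so D = Cmin,ss·Vd·(1−f)/f.
D = 10 × 23 × (1−f)/f ≈ 10 × 23 × 5.63073 ≈ 1295.07 mg.

1295 mg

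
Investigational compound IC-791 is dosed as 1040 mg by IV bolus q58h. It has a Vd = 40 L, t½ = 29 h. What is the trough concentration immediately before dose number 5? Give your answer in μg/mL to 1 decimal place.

f = (1/2)^(τ/t½) = (1/2)^(58/29) ≈ 0.2500.
C₀ = D/Vd = 1040/40 ≈ 26.000 μg/mL.
Before the 5th dose, 4 doses have been given. Superposition: Cmin = C₀·(f + f² + … + f^4).
≈ 26.000 × (0.2500 + 0.0625 + 0.0156 + 0.0039) ≈ 26.000 × 0.3320 ≈ 8.632 μg/mL.

8.6 μg/mL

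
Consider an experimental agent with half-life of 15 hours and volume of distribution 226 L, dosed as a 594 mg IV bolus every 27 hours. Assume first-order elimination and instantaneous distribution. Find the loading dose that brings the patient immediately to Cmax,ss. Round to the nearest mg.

f = (1/2)^(27/15) ≈ 0.287175; accumulation ratio R = 1/(1−f) ≈ 1.40287.
Loading dose to hit Cmax,ss on first dose: D_load = D_maint·R ≈ 594 × 1.40287 ≈ 833.30 mg.

833 mg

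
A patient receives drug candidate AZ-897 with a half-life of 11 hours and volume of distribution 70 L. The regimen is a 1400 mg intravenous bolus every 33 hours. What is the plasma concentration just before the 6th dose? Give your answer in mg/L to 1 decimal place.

f = (1/2)^(τ/t½) = (1/2)^(33/11) ≈ 0.1250.
C₀ = D/Vd = 1400/70 ≈ 20.000 mg/L.
Before the 6th dose, 5 doses have been given. Superposition: Cmin = C₀·(f + f² + … + f^5).
≈ 20.000 × (0.1250 + 0.0156 + 0.0020 + 0.0002 + 0.0000) ≈ 20.000 × 0.1428 ≈ 2.856 mg/L.

2.9 mg/L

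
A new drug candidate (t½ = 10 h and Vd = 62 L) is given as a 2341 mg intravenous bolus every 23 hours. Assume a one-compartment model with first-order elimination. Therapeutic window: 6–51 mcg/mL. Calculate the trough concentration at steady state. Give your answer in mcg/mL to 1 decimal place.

Over one 23-h interval, 23/10 ≈ 2.3 half-lives elapse, leaving f ≈ 0.2031 of each dose.
At steady state, accumulation factor R = 1/(1 − e^(−kτ)) ≈ 1.2549.
Each bolus raises the concentration by D/Vd = 2341/62 ≈ 37.758 mcg/mL.
Steady-state peak Cmax,ss = C₀·R ≈ 37.758 × 1.2549 ≈ 47.383 mcg/mL.
One interval later, Cmin,ss = Cmax,ss·e^(−kτ) ≈ 47.383 × 0.2031 ≈ 9.623 mcg/mL.
Trough 9.6 mcg/mL vs MEC 6 mcg/mL: adequate.

9.6 mcg/mL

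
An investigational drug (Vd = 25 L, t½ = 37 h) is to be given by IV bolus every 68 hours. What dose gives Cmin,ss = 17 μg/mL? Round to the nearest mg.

τ/t½ = 68/37 ≈ 1.8378, so f = (1/2)^(68/37) ≈ 0.279741.
Cmin,ss = (D/Vd)·f/(1−f), so D = Cmin,ss·Vd·(1−f)/f.
D = 17 × 25 × (1−f)/f ≈ 17 × 25 × 2.57474 ≈ 1094.26 mg.

1094 mg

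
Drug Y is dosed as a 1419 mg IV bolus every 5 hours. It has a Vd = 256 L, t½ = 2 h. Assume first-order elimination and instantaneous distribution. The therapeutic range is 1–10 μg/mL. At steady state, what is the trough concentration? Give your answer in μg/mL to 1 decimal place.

1.2 μg/mL

τ/t½ = 5/2 ≈ 2.5, so fraction remaining f = (1/2)^(5/2) ≈ 0.1768.
At steady state, accumulation factor R = 1/(1 − e^(−kτ)) ≈ 1.2148.
Single-dose peak C₀ = D/Vd = 1419/256 ≈ 5.543 μg/mL.
Steady-state peak Cmax,ss = C₀·R ≈ 5.543 × 1.2148 ≈ 6.734 μg/mL.
Steady-state trough Cmin,ss = Cmax,ss·f ≈ 6.734 × 0.1768 ≈ 1.191 μg/mL.
Trough 1.2 μg/mL vs MEC 1 μg/mL: adequate.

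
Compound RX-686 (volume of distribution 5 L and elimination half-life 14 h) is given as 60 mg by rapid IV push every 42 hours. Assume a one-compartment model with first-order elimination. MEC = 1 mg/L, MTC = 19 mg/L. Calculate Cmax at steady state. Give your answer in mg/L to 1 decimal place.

13.7 mg/L

The dosing interval is 3 half-lives, so f = 2^(−3) = 0.125.
At steady state, R = 1/(1 − 0.125) = 8/7.
Single-dose peak C₀ = D/Vd = 60/5 = 12 mg/L.
Steady-state peak Cmax,ss = C₀·R = 12 × 8/7 ≈ 13.714 mg/L.
Peak 13.7 mg/L vs MTC 19 mg/L: below toxic threshold.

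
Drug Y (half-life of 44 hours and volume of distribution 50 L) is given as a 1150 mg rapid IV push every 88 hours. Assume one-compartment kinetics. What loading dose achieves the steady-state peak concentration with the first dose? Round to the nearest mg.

1533 mg

f = (1/2)^(88/44) ≈ 0.250000; accumulation ratio R = 1/(1−f) ≈ 1.33333.
Loading dose to hit Cmax,ss on first dose: D_load = D_maint·R ≈ 1150 × 1.33333 ≈ 1533.33 mg.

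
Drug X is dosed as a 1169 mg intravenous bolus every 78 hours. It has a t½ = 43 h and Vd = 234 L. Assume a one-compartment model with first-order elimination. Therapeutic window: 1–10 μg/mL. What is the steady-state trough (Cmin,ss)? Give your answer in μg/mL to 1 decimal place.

k = ln2/t½ = ln2/43 ≈ 0.016120 h⁻¹; fraction remaining f = e^(−kτ) = e^(−0.016120×78) ≈ 0.2844.
Accumulation ratio R = 1/(1 − f) ≈ 1/0.7156 ≈ 1.3974.
Single-dose peak C₀ = D/Vd = 1169/234 ≈ 4.996 μg/mL.
Steady-state peak Cmax,ss = C₀·R ≈ 4.996 × 1.3974 ≈ 6.981 μg/mL.
Steady-state trough Cmin,ss = Cmax,ss·f ≈ 6.981 × 0.2844 ≈ 1.985 μg/mL.
Trough 2.0 μg/mL vs MEC 1 μg/mL: adequate.

2.0 μg/mL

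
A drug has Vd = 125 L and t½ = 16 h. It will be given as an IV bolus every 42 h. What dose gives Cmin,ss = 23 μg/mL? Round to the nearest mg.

τ/t½ = 42/16 ≈ 2.625, so f = (1/2)^(42/16) ≈ 0.162105.
Cmin,ss = (D/Vd)·f/(1−f), so D = Cmin,ss·Vd·(1−f)/f.
D = 23 × 125 × (1−f)/f ≈ 23 × 125 × 5.16884 ≈ 14860.42 mg.

14860 mg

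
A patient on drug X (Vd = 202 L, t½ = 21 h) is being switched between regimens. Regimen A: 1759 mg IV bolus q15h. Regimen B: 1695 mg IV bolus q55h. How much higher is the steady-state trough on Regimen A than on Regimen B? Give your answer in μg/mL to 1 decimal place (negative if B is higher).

12.0 μg/mL

Regimen A: f = (1/2)^(15/21) ≈ 0.6095; Cmin,ss = (1759/202)·f/(1−f) ≈ 13.591 μg/mL.
Regimen B: f = (1/2)^(55/21) ≈ 0.1628; Cmin,ss = (1695/202)·f/(1−f) ≈ 1.632 μg/mL.
Difference ≈ 13.591 − 1.632 ≈ 11.959 μg/mL.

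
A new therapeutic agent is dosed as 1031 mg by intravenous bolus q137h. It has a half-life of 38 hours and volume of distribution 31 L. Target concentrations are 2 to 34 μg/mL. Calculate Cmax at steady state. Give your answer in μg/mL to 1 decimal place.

36.2 μg/mL

τ/t½ = 137/38 ≈ 3.6053, so fraction remaining f = (1/2)^(137/38) ≈ 0.0822.
At steady state, accumulation factor R = 1/(1 − e^(−kτ)) ≈ 1.0896.
Single-dose peak C₀ = D/Vd = 1031/31 ≈ 33.258 μg/mL.
Steady-state peak Cmax,ss = C₀·R ≈ 33.258 × 1.0896 ≈ 36.238 μg/mL.
Peak 36.2 μg/mL vs MTC 34 μg/mL: exceeds toxic threshold.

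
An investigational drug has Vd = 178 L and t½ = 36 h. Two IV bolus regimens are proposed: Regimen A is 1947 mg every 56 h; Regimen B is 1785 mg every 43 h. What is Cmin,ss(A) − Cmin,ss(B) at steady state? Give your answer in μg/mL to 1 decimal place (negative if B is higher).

-2.1 μg/mL

Regimen A: f = (1/2)^(56/36) ≈ 0.3402; Cmin,ss = (1947/178)·f/(1−f) ≈ 5.640 μg/mL.
Regimen B: f = (1/2)^(43/36) ≈ 0.4370; Cmin,ss = (1785/178)·f/(1−f) ≈ 7.784 μg/mL.
Difference ≈ 5.640 − 7.784 ≈ -2.144 μg/mL.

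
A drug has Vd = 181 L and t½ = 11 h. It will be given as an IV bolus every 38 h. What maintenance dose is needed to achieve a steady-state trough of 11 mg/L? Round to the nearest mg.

τ/t½ = 38/11 ≈ 3.4545, so f = (1/2)^(38/11) ≈ 0.091218.
Cmin,ss = (D/Vd)·f/(1−f), so D = Cmin,ss·Vd·(1−f)/f.
D = 11 × 181 × (1−f)/f ≈ 11 × 181 × 9.96275 ≈ 19835.84 mg.

19836 mg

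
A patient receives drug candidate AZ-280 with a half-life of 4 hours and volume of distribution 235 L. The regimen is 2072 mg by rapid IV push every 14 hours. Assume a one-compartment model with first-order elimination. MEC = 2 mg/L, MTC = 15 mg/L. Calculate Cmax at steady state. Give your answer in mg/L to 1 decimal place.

9.7 mg/L

Over one 14-h interval, 14/4 ≈ 3.5 half-lives elapse, leaving f ≈ 0.0884 of each dose.
At steady state, accumulation factor R = 1/(1 − e^(−kτ)) ≈ 1.0970.
Single-dose peak C₀ = D/Vd = 2072/235 ≈ 8.817 mg/L.
Steady-state peak Cmax,ss = C₀·R ≈ 8.817 × 1.0970 ≈ 9.672 mg/L.
Peak 9.7 mg/L vs MTC 15 mg/L: below toxic threshold.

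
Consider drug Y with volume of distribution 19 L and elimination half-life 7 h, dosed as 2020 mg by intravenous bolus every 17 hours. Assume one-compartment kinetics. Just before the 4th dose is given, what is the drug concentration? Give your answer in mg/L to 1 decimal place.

24.1 mg/L

f = (1/2)^(τ/t½) = (1/2)^(17/7) ≈ 0.1857.
C₀ = D/Vd = 2020/19 ≈ 106.316 mg/L.
Before the 4th dose, 3 doses have been given. Superposition: Cmin = C₀·(f + f² + … + f^3).
≈ 106.316 × (0.1857 + 0.0345 + 0.0064) ≈ 106.316 × 0.2266 ≈ 24.091 mg/L.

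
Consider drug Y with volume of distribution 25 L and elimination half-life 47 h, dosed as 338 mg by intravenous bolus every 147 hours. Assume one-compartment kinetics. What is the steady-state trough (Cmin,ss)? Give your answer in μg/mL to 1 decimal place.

τ/t½ = 147/47 ≈ 3.1277, so fraction remaining f = (1/2)^(147/47) ≈ 0.1144.
At steady state, accumulation factor R = 1/(1 − e^(−kτ)) ≈ 1.1292.
Each bolus raises the concentration by D/Vd = 338/25 ≈ 13.520 μg/mL.
Steady-state peak Cmax,ss = C₀·R ≈ 13.520 × 1.1292 ≈ 15.267 μg/mL.
Steady-state trough Cmin,ss = Cmax,ss·f ≈ 15.267 × 0.1144 ≈ 1.747 μg/mL.

1.7 μg/mL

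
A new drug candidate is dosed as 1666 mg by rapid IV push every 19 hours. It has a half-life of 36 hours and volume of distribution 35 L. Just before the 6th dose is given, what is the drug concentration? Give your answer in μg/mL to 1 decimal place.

90.5 μg/mL

f = (1/2)^(τ/t½) = (1/2)^(19/36) ≈ 0.6936.
C₀ = D/Vd = 1666/35 ≈ 47.600 μg/mL.
Before the 6th dose, 5 doses have been given. Superposition: Cmin = C₀·(f + f² + … + f^5).
≈ 47.600 × (0.6936 + 0.4811 + 0.3337 + 0.2314 + 0.1605) ≈ 47.600 × 1.9003 ≈ 90.454 μg/mL.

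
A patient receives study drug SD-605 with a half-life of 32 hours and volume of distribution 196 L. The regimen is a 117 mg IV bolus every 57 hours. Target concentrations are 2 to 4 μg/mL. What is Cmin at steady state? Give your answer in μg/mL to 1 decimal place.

0.2 μg/mL

Over one 57-h interval, 57/32 ≈ 1.7812 half-lives elapse, leaving f ≈ 0.2909 of each dose.
Single-dose peak C₀ = D/Vd = 117/196 ≈ 0.597 μg/mL.
Steady-state trough Cmin,ss = C₀·f/(1−f) ≈ 0.597 × 0.2909/0.7091 ≈ 0.245 μg/mL.
Trough 0.2 μg/mL vs MEC 2 μg/mL: subtherapeutic.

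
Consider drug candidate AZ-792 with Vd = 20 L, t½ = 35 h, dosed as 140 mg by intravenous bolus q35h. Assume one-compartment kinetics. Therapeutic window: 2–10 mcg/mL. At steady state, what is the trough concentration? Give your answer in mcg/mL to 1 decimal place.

The dosing interval is 1 half-life, so f = 2^(−1) = 0.5.
Accumulation ratio R = 1/(1 − f) = 1/0.5 = 2/1.
Single-dose peak C₀ = D/Vd = 140/20 = 7 mcg/mL.
Steady-state peak Cmax,ss = C₀·R = 7 × 2/1 ≈ 14.000 mcg/mL.
Steady-state trough Cmin,ss = Cmax,ss·f ≈ 14.000 × 0.5 ≈ 7.000 mcg/mL.
Trough 7.0 mcg/mL vs MEC 2 mcg/mL: adequate.

7.0 mcg/mL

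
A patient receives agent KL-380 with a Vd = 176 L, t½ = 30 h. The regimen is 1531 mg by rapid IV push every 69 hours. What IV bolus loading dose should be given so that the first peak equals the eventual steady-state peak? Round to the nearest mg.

f = (1/2)^(69/30) ≈ 0.203063; accumulation ratio R = 1/(1−f) ≈ 1.25480.
Loading dose to hit Cmax,ss on first dose: D_load = D_maint·R ≈ 1531 × 1.25480 ≈ 1921.10 mg.

1921 mg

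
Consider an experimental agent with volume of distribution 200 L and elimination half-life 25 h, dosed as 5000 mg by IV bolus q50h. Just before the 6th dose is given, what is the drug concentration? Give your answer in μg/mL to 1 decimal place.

8.3 μg/mL

f = (1/2)^(τ/t½) = (1/2)^(50/25) ≈ 0.2500.
C₀ = D/Vd = 5000/200 ≈ 25.000 μg/mL.
Before the 6th dose, 5 doses have been given. Superposition: Cmin = C₀·(f + f² + … + f^5).
≈ 25.000 × (0.2500 + 0.0625 + 0.0156 + 0.0039 + 0.0010) ≈ 25.000 × 0.3330 ≈ 8.325 μg/mL.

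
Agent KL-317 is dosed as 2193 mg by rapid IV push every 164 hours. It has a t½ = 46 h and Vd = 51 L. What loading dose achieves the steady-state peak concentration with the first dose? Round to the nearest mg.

f = (1/2)^(164/46) ≈ 0.084482; accumulation ratio R = 1/(1−f) ≈ 1.09228.
Loading dose to hit Cmax,ss on first dose: D_load = D_maint·R ≈ 2193 × 1.09228 ≈ 2395.37 mg.

2395 mg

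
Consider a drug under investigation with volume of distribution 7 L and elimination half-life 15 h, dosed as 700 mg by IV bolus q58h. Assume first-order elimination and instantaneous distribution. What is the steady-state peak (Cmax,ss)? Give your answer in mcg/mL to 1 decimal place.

Over one 58-h interval, 58/15 ≈ 3.8667 half-lives elapse, leaving f ≈ 0.0686 of each dose.
At steady state, accumulation factor R = 1/(1 − e^(−kτ)) ≈ 1.0737.
Each bolus raises the concentration by D/Vd = 700/7 ≈ 100.000 mcg/mL.
Steady-state peak Cmax,ss = C₀·R ≈ 100.000 × 1.0737 ≈ 107.370 mcg/mL.

107.4 mcg/mL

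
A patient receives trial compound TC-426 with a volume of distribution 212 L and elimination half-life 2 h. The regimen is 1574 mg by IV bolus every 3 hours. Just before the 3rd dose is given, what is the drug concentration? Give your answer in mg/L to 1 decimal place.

3.6 mg/L

f = (1/2)^(τ/t½) = (1/2)^(3/2) ≈ 0.3536.
C₀ = D/Vd = 1574/212 ≈ 7.425 mg/L.
Before the 3rd dose, 2 doses have been given. Superposition: Cmin = C₀·(f + f²).
≈ 7.425 × (0.3536 + 0.1250) ≈ 7.425 × 0.4786 ≈ 3.554 mg/L.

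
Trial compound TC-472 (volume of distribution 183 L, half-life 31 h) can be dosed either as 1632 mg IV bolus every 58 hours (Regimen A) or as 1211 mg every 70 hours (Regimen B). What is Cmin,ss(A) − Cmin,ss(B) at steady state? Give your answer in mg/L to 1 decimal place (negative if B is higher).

1.6 mg/L

Regimen A: f = (1/2)^(58/31) ≈ 0.2734; Cmin,ss = (1632/183)·f/(1−f) ≈ 3.356 mg/L.
Regimen B: f = (1/2)^(70/31) ≈ 0.2091; Cmin,ss = (1211/183)·f/(1−f) ≈ 1.750 mg/L.
Difference ≈ 3.356 − 1.750 ≈ 1.606 mg/L.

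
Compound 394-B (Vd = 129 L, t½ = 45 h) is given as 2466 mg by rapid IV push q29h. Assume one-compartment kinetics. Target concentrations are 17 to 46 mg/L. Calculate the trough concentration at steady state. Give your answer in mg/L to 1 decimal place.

Over one 29-h interval, 29/45 ≈ 0.64444 half-lives elapse, leaving f ≈ 0.6397 of each dose.
Accumulation ratio R = 1/(1 − f) ≈ 1/0.3603 ≈ 2.7755.
Single-dose peak C₀ = D/Vd = 2466/129 ≈ 19.116 mg/L.
Steady-state peak Cmax,ss = C₀·R ≈ 19.116 × 2.7755 ≈ 53.056 mg/L.
One interval later, Cmin,ss = Cmax,ss·e^(−kτ) ≈ 53.056 × 0.6397 ≈ 33.940 mg/L.
Trough 33.9 mg/L vs MEC 17 mg/L: adequate.

33.9 mg/L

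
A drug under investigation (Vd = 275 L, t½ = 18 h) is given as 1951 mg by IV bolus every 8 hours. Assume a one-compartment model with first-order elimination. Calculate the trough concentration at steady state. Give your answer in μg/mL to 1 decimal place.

τ/t½ = 8/18 ≈ 0.44444, so fraction remaining f = (1/2)^(8/18) ≈ 0.7349.
At steady state, accumulation factor R = 1/(1 − e^(−kτ)) ≈ 3.7722.
Each bolus raises the concentration by D/Vd = 1951/275 ≈ 7.095 μg/mL.
Cmax,ss = C₀/(1 − f) ≈ 7.095/0.2651 ≈ 26.763 μg/mL.
Steady-state trough Cmin,ss = Cmax,ss·f ≈ 26.763 × 0.7349 ≈ 19.668 μg/mL.

19.7 μg/mL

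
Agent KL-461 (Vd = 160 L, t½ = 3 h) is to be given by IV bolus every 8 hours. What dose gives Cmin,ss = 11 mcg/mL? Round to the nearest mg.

τ/t½ = 8/3 ≈ 2.6667, so f = (1/2)^(8/3) ≈ 0.157490.
Cmin,ss = (D/Vd)·f/(1−f), so D = Cmin,ss·Vd·(1−f)/f.
D = 11 × 160 × (1−f)/f ≈ 11 × 160 × 5.34961 ≈ 9415.31 mg.

9415 mg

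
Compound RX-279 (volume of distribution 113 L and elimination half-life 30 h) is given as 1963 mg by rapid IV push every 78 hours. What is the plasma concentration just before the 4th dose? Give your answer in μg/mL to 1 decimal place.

f = (1/2)^(τ/t½) = (1/2)^(78/30) ≈ 0.1649.
C₀ = D/Vd = 1963/113 ≈ 17.372 μg/mL.
Before the 4th dose, 3 doses have been given. Superposition: Cmin = C₀·(f + f² + … + f^3).
≈ 17.372 × (0.1649 + 0.0272 + 0.0045) ≈ 17.372 × 0.1966 ≈ 3.415 μg/mL.

3.4 μg/mL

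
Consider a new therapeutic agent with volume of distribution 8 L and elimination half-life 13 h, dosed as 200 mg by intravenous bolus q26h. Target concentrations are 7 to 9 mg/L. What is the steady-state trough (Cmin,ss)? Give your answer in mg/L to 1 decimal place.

8.3 mg/L

τ = 26 h = 2 half-lives, so f = (1/2)^2 = 0.25.
At steady state, R = 1/(1 − 0.25) = 4/3.
Single-dose peak C₀ = D/Vd = 200/8 = 25 mg/L.
Steady-state peak Cmax,ss = C₀·R = 25 × 4/3 ≈ 33.333 mg/L.
Steady-state trough Cmin,ss = Cmax,ss·f ≈ 33.333 × 0.25 ≈ 8.333 mg/L.
Trough 8.3 mg/L vs MEC 7 mg/L: adequate.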